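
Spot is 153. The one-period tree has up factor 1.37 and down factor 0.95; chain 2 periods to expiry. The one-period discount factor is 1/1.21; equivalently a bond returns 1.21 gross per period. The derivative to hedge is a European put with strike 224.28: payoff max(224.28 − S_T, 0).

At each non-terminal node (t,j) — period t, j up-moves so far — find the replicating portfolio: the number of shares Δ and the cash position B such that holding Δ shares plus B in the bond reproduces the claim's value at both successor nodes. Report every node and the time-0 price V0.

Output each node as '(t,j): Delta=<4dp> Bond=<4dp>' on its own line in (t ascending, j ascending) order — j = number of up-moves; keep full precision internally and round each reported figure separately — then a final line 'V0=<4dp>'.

Since d<R<u, set p* = (R−d)/(u−d) = 0.6190; price each node as the discounted p*-expectation of its children.
At expiry t=2: V(2,0)=86.1975, V(2,1)=25.1505, V(2,2)=0.0000
  t=1,j=0: stock 145.3500 → up 199.1295 (V=25.1505), down 138.0825 (V=86.1975). Price 40.0054; hedge Δ=-1.0000, bond B=185.3554.
  t=1,j=1: stock 209.6100 → up 287.1657 (V=0.0000), down 199.1295 (V=25.1505). Price 7.9183; hedge Δ=-0.2857, bond B=67.8004.
  t=0,j=0: stock 153.0000 → up 209.6100 (V=7.9183), down 145.3500 (V=40.0054). Price 16.6462; hedge Δ=-0.4993, bond B=93.0440.
Self-financing check: at every node Δ·S+B equals the discounted successor values.

(0,0): Delta=-0.4993 Bond=93.0440
(1,0): Delta=-1.0000 Bond=185.3554
(1,1): Delta=-0.2857 Bond=67.8004
V0=16.6462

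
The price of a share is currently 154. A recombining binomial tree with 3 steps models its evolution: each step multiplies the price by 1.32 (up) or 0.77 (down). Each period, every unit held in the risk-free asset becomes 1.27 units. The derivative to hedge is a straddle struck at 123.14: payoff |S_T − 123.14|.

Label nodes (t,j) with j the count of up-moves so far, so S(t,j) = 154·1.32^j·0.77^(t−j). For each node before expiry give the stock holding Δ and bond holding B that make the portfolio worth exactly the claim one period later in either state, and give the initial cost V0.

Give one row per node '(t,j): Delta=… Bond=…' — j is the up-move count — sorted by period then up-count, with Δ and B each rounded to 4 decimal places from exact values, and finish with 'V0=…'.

The replicating-portfolio and risk-neutral prices coincide; use p* = (1.27−0.77)/(1.32−0.77) = 0.9091 for the latter.
Terminal payoffs: V(3,0)=52.8339, V(3,1)=2.6153, V(3,2)=83.4738, V(3,3)=231.0551
Node (2,0) S=91.3066: V=(p*·2.6153+(1−p*)·52.8339)/1.27=5.6540; Δ=(2.6153−52.8339)/(120.5247−70.3061)=-1.0000; B=V−Δ·S=96.9606
Node (2,1) S=156.5256: V=(p*·83.4738+(1−p*)·2.6153)/1.27=59.9394; Δ=(83.4738−2.6153)/(206.6138−120.5247)=0.9392; B=V−Δ·S=-87.0761
Node (2,2) S=268.3296: V=(p*·231.0551+(1−p*)·83.4738)/1.27=171.3690; Δ=(231.0551−83.4738)/(354.1951−206.6138)=1.0000; B=V−Δ·S=-96.9606
Node (1,0) S=118.5800: V=(p*·59.9394+(1−p*)·5.6540)/1.27=43.3105; Δ=(59.9394−5.6540)/(156.5256−91.3066)=0.8324; B=V−Δ·S=-55.3901
Node (1,1) S=203.2800: V=(p*·171.3690+(1−p*)·59.9394)/1.27=126.9598; Δ=(171.3690−59.9394)/(268.3296−156.5256)=0.9967; B=V−Δ·S=-75.6394
Node (0,0) S=154.0000: V=(p*·126.9598+(1−p*)·43.3105)/1.27=93.9806; Δ=(126.9598−43.3105)/(203.2800−118.5800)=0.9876; B=V−Δ·S=-58.1091
Self-financing check: at every node Δ·S+B equals the discounted successor values.

(0,0): Delta=0.9876 Bond=-58.1091
(1,0): Delta=0.8324 Bond=-55.3901
(1,1): Delta=0.9967 Bond=-75.6394
(2,0): Delta=-1.0000 Bond=96.9606
(2,1): Delta=0.9392 Bond=-87.0761
(2,2): Delta=1.0000 Bond=-96.9606
V0=93.9806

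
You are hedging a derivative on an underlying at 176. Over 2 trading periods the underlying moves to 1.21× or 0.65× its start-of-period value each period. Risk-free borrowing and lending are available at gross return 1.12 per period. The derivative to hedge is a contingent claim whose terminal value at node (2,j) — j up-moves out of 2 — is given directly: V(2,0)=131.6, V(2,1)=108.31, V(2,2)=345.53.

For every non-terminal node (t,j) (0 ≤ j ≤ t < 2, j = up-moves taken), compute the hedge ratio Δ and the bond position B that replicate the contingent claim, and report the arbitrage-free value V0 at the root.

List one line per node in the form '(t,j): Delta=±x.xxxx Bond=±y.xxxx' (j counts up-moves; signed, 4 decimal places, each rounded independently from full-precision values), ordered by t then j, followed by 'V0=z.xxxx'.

(0,0): Delta=1.7697 Bond=-91.4343
(1,0): Delta=-0.3635 Bond=141.6366
(1,1): Delta=1.9891 Bond=-149.1381
V0=220.0330

Since d<R<u, set p* = (R−d)/(u−d) = 0.8393; price each node as the discounted p*-expectation of its children.
At expiry t=2: V(2,0)=131.6000, V(2,1)=108.3100, V(2,2)=345.5300
Node (1,0) S=114.4000: V=(p*·108.3100+(1−p*)·131.6000)/1.12=100.0474; Δ=(108.3100−131.6000)/(138.4240−74.3600)=-0.3635; B=V−Δ·S=141.6366
Node (1,1) S=212.9600: V=(p*·345.5300+(1−p*)·108.3100)/1.12=274.4691; Δ=(345.5300−108.3100)/(257.6816−138.4240)=1.9891; B=V−Δ·S=-149.1381
Node (0,0) S=176.0000: V=(p*·274.4691+(1−p*)·100.0474)/1.12=220.0330; Δ=(274.4691−100.0474)/(212.9600−114.4000)=1.7697; B=V−Δ·S=-91.4343
The time-0 hedge costs 220.0330, which is the no-arbitrage price.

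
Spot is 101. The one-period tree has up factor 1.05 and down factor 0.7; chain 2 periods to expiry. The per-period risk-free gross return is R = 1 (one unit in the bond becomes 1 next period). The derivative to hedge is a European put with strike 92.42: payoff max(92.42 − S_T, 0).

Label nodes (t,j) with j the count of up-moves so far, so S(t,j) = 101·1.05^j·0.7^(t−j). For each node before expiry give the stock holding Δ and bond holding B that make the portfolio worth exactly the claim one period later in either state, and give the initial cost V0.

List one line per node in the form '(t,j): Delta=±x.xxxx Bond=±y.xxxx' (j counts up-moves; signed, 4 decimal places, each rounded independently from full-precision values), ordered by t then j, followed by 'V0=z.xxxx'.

Risk-neutral probability p* = (R−d)/(u−d) = (1−0.7)/(1.05−0.7) = 0.8571.
Terminal payoffs: V(2,0)=42.9300, V(2,1)=18.1850, V(2,2)=0.0000
(1,0): S=70.7000. Δ = (V_up−V_dn)/(S_up−S_dn) = (18.1850−42.9300)/(74.2350−49.4900) = -1.0000. V = [p*·18.1850 + (1−p*)·42.9300]/1 = 21.7200. B = V − Δ·S = 92.4200.
(1,1): S=106.0500. Δ = (V_up−V_dn)/(S_up−S_dn) = (0.0000−18.1850)/(111.3525−74.2350) = -0.4899. V = [p*·0.0000 + (1−p*)·18.1850]/1 = 2.5979. B = V − Δ·S = 54.5550.
(0,0): S=101.0000. Δ = (V_up−V_dn)/(S_up−S_dn) = (2.5979−21.7200)/(106.0500−70.7000) = -0.5409. V = [p*·2.5979 + (1−p*)·21.7200]/1 = 5.3296. B = V − Δ·S = 59.9643.
Each (Δ,B) replicates both successor values, so the strategy is self-financing and V0 is arbitrage-free.

(0,0): Delta=-0.5409 Bond=59.9643
(1,0): Delta=-1.0000 Bond=92.4200
(1,1): Delta=-0.4899 Bond=54.5550
V0=5.3296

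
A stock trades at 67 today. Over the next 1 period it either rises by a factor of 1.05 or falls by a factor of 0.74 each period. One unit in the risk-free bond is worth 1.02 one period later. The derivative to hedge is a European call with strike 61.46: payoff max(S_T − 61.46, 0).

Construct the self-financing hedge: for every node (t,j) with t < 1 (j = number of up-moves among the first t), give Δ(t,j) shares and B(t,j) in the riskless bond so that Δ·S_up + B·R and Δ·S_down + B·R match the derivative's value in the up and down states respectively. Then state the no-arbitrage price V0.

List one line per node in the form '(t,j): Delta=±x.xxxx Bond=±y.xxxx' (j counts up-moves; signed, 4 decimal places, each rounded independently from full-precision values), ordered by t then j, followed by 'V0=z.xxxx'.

(0,0): Delta=0.4280 Bond=-20.8052
V0=7.8722

The replicating-portfolio and risk-neutral prices coincide; use p* = (1.02−0.74)/(1.05−0.74) = 0.9032 for the latter.
At expiry t=1: V(1,0)=0.0000, V(1,1)=8.8900
  t=0,j=0: stock 67.0000 → up 70.3500 (V=8.8900), down 49.5800 (V=0.0000). Price 7.8722; hedge Δ=0.4280, bond B=-20.8052.
The time-0 hedge costs 7.8722, which is the no-arbitrage price.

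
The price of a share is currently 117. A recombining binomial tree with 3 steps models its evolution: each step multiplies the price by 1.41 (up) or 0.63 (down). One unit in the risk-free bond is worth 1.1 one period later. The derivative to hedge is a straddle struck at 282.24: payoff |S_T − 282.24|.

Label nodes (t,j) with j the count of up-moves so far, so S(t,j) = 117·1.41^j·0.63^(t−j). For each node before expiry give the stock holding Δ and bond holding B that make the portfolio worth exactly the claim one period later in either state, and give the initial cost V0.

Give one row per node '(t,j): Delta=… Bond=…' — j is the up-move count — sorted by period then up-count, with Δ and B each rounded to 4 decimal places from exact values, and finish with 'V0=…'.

No-arbitrage ⇒ martingale measure with p* = (R−d)/(u−d) = 0.6026.
At expiry t=3: V(3,0)=252.9845, V(3,1)=216.7634, V(3,2)=135.6971, V(3,3)=45.7369
(2,0): S=46.4373. Δ = (V_up−V_dn)/(S_up−S_dn) = (216.7634−252.9845)/(65.4766−29.2555) = -1.0000. V = [p*·216.7634 + (1−p*)·252.9845]/1.1 = 210.1445. B = V − Δ·S = 256.5818.
(2,1): S=103.9311. Δ = (V_up−V_dn)/(S_up−S_dn) = (135.6971−216.7634)/(146.5429−65.4766) = -1.0000. V = [p*·135.6971 + (1−p*)·216.7634]/1.1 = 152.6507. B = V − Δ·S = 256.5818.
(2,2): S=232.6077. Δ = (V_up−V_dn)/(S_up−S_dn) = (45.7369−135.6971)/(327.9769−146.5429) = -0.4958. V = [p*·45.7369 + (1−p*)·135.6971]/1.1 = 74.0821. B = V − Δ·S = 189.4158.
(1,0): S=73.7100. Δ = (V_up−V_dn)/(S_up−S_dn) = (152.6507−210.1445)/(103.9311−46.4373) = -1.0000. V = [p*·152.6507 + (1−p*)·210.1445]/1.1 = 159.5462. B = V − Δ·S = 233.2562.
(1,1): S=164.9700. Δ = (V_up−V_dn)/(S_up−S_dn) = (74.0821−152.6507)/(232.6077−103.9311) = -0.6106. V = [p*·74.0821 + (1−p*)·152.6507]/1.1 = 95.7346. B = V − Δ·S = 196.4636.
(0,0): S=117.0000. Δ = (V_up−V_dn)/(S_up−S_dn) = (95.7346−159.5462)/(164.9700−73.7100) = -0.6992. V = [p*·95.7346 + (1−p*)·159.5462]/1.1 = 110.0869. B = V − Δ·S = 191.8967.
The time-0 hedge costs 110.0869, which is the no-arbitrage price.

(0,0): Delta=-0.6992 Bond=191.8967
(1,0): Delta=-1.0000 Bond=233.2562
(1,1): Delta=-0.6106 Bond=196.4636
(2,0): Delta=-1.0000 Bond=256.5818
(2,1): Delta=-1.0000 Bond=256.5818
(2,2): Delta=-0.4958 Bond=189.4158
V0=110.0869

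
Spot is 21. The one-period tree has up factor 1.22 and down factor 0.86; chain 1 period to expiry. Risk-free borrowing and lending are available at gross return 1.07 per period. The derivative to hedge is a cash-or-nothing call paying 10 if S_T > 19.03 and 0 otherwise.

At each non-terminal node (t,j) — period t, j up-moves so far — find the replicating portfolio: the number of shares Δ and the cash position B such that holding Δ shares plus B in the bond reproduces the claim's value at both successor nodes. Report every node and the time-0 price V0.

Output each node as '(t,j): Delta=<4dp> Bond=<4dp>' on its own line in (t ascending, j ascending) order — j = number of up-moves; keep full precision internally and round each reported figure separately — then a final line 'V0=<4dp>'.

(0,0): Delta=1.3228 Bond=-22.3261
V0=5.4517

No-arbitrage ⇒ martingale measure with p* = (R−d)/(u−d) = 0.5833.
Terminal values V(1,·): V(1,0)=0.0000, V(1,1)=10.0000
Node (0,0) S=21.0000: V=(p*·10.0000+(1−p*)·0.0000)/1.07=5.4517; Δ=(10.0000−0.0000)/(25.6200−18.0600)=1.3228; B=V−Δ·S=-22.3261
The time-0 hedge costs 5.4517, which is the no-arbitrage price.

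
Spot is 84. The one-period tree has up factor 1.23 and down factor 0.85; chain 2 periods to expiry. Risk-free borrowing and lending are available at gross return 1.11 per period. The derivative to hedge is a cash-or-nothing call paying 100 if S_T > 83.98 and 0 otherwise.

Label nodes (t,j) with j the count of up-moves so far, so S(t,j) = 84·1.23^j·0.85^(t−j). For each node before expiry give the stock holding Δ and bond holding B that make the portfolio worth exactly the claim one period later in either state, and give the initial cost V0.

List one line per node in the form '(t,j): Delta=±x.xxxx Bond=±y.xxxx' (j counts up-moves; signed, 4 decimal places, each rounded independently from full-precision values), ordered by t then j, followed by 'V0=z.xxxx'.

(0,0): Delta=0.8913 Bond=-1.7986
(1,0): Delta=3.6857 Bond=-201.5173
(1,1): Delta=0.0000 Bond=90.0901
V0=73.0685

Since d<R<u, set p* = (R−d)/(u−d) = 0.6842; price each node as the discounted p*-expectation of its children.
Payoff layer (t=2): V(2,0)=0.0000, V(2,1)=100.0000, V(2,2)=100.0000
  t=1,j=0: stock 71.4000 → up 87.8220 (V=100.0000), down 60.6900 (V=0.0000). Price 61.6406; hedge Δ=3.6857, bond B=-201.5173.
  t=1,j=1: stock 103.3200 → up 127.0836 (V=100.0000), down 87.8220 (V=100.0000). Price 90.0901; hedge Δ=0.0000, bond B=90.0901.
  t=0,j=0: stock 84.0000 → up 103.3200 (V=90.0901), down 71.4000 (V=61.6406). Price 73.0685; hedge Δ=0.8913, bond B=-1.7986.
The time-0 hedge costs 73.0685, which is the no-arbitrage price.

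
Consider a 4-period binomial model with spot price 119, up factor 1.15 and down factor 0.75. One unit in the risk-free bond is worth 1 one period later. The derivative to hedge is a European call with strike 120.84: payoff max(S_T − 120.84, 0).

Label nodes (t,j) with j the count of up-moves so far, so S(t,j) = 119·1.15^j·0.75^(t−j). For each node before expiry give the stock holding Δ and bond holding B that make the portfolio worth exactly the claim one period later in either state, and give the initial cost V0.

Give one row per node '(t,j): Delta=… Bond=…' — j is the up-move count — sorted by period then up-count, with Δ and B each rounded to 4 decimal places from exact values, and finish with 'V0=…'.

(0,0): Delta=0.5088 Bond=-41.7776
(1,0): Delta=0.1630 Bond=-10.9117
(1,1): Delta=0.6442 Bond=-60.2972
(2,0): Delta=0.0000 Bond=0.0000
(2,1): Delta=0.2268 Bond=-17.4587
(2,2): Delta=0.8075 Bond=-86.0002
(3,0): Delta=0.0000 Bond=0.0000
(3,1): Delta=0.0000 Bond=0.0000
(3,2): Delta=0.3155 Bond=-27.9339
(3,3): Delta=1.0000 Bond=-120.8400
V0=18.7755

Under the risk-neutral measure, an up-move has probability p* = (R−d)/(u−d) = 0.6250 and values discount at R = 1.
Payoff layer (t=4): V(4,0)=0.0000, V(4,1)=0.0000, V(4,2)=0.0000, V(4,3)=14.8981, V(4,4)=87.2917
(3,0): S=50.2031. Δ = (V_up−V_dn)/(S_up−S_dn) = (0.0000−0.0000)/(57.7336−37.6523) = 0.0000. V = [p*·0.0000 + (1−p*)·0.0000]/1 = 0.0000. B = V − Δ·S = 0.0000.
(3,1): S=76.9781. Δ = (V_up−V_dn)/(S_up−S_dn) = (0.0000−0.0000)/(88.5248−57.7336) = 0.0000. V = [p*·0.0000 + (1−p*)·0.0000]/1 = 0.0000. B = V − Δ·S = 0.0000.
(3,2): S=118.0331. Δ = (V_up−V_dn)/(S_up−S_dn) = (14.8981−0.0000)/(135.7381−88.5248) = 0.3155. V = [p*·14.8981 + (1−p*)·0.0000]/1 = 9.3113. B = V − Δ·S = -27.9339.
(3,3): S=180.9841. Δ = (V_up−V_dn)/(S_up−S_dn) = (87.2917−14.8981)/(208.1317−135.7381) = 1.0000. V = [p*·87.2917 + (1−p*)·14.8981]/1 = 60.1441. B = V − Δ·S = -120.8400.
(2,0): S=66.9375. Δ = (V_up−V_dn)/(S_up−S_dn) = (0.0000−0.0000)/(76.9781−50.2031) = 0.0000. V = [p*·0.0000 + (1−p*)·0.0000]/1 = 0.0000. B = V − Δ·S = 0.0000.
(2,1): S=102.6375. Δ = (V_up−V_dn)/(S_up−S_dn) = (9.3113−0.0000)/(118.0331−76.9781) = 0.2268. V = [p*·9.3113 + (1−p*)·0.0000]/1 = 5.8196. B = V − Δ·S = -17.4587.
(2,2): S=157.3775. Δ = (V_up−V_dn)/(S_up−S_dn) = (60.1441−9.3113)/(180.9841−118.0331) = 0.8075. V = [p*·60.1441 + (1−p*)·9.3113]/1 = 41.0818. B = V − Δ·S = -86.0002.
(1,0): S=89.2500. Δ = (V_up−V_dn)/(S_up−S_dn) = (5.8196−0.0000)/(102.6375−66.9375) = 0.1630. V = [p*·5.8196 + (1−p*)·0.0000]/1 = 3.6372. B = V − Δ·S = -10.9117.
(1,1): S=136.8500. Δ = (V_up−V_dn)/(S_up−S_dn) = (41.0818−5.8196)/(157.3775−102.6375) = 0.6442. V = [p*·41.0818 + (1−p*)·5.8196]/1 = 27.8585. B = V − Δ·S = -60.2972.
(0,0): S=119.0000. Δ = (V_up−V_dn)/(S_up−S_dn) = (27.8585−3.6372)/(136.8500−89.2500) = 0.5088. V = [p*·27.8585 + (1−p*)·3.6372]/1 = 18.7755. B = V − Δ·S = -41.7776.
Each (Δ,B) replicates both successor values, so the strategy is self-financing and V0 is arbitrage-free.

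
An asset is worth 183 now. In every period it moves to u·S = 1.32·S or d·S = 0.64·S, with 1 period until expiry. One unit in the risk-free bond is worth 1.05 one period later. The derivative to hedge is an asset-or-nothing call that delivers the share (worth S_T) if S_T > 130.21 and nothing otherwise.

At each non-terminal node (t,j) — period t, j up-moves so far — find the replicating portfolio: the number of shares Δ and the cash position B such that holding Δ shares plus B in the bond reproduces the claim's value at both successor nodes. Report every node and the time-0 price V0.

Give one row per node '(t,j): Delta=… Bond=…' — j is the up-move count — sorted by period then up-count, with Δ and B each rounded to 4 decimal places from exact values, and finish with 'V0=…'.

(0,0): Delta=1.9412 Bond=-216.5244
V0=138.7109

Since d<R<u, set p* = (R−d)/(u−d) = 0.6029; price each node as the discounted p*-expectation of its children.
Terminal payoffs: V(1,0)=0.0000, V(1,1)=241.5600
(0,0): S=183.0000. Δ = (V_up−V_dn)/(S_up−S_dn) = (241.5600−0.0000)/(241.5600−117.1200) = 1.9412. V = [p*·241.5600 + (1−p*)·0.0000]/1.05 = 138.7109. B = V − Δ·S = -216.5244.
The time-0 hedge costs 138.7109, which is the no-arbitrage price.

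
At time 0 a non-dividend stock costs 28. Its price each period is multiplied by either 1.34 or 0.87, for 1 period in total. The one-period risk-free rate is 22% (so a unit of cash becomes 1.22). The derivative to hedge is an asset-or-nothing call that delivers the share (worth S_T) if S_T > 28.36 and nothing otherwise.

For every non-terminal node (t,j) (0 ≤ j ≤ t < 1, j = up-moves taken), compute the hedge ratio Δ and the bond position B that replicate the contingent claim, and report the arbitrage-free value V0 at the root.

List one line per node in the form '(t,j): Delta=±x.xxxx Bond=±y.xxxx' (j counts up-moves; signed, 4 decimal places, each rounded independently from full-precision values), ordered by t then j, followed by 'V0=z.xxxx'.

(0,0): Delta=2.8511 Bond=-56.9278
V0=22.9020

The replicating-portfolio and risk-neutral prices coincide; use p* = (1.22−0.87)/(1.34−0.87) = 0.7447 for the latter.
Terminal payoffs: V(1,0)=0.0000, V(1,1)=37.5200
  t=0,j=0: stock 28.0000 → up 37.5200 (V=37.5200), down 24.3600 (V=0.0000). Price 22.9020; hedge Δ=2.8511, bond B=-56.9278.
Each (Δ,B) replicates both successor values, so the strategy is self-financing and V0 is arbitrage-free.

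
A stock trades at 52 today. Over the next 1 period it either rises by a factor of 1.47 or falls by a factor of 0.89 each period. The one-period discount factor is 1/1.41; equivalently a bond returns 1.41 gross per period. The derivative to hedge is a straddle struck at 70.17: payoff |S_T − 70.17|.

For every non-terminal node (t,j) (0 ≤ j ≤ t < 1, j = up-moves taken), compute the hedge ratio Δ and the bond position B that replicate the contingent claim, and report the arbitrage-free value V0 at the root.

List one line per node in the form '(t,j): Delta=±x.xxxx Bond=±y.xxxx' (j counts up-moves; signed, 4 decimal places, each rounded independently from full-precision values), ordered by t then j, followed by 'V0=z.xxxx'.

(0,0): Delta=-0.5842 Bond=36.1189
V0=5.7395

Risk-neutral probability p* = (R−d)/(u−d) = (1.41−0.89)/(1.47−0.89) = 0.8966.
Terminal values V(1,·): V(1,0)=23.8900, V(1,1)=6.2700
(0,0): S=52.0000. Δ = (V_up−V_dn)/(S_up−S_dn) = (6.2700−23.8900)/(76.4400−46.2800) = -0.5842. V = [p*·6.2700 + (1−p*)·23.8900]/1.41 = 5.7395. B = V − Δ·S = 36.1189.
The time-0 hedge costs 5.7395, which is the no-arbitrage price.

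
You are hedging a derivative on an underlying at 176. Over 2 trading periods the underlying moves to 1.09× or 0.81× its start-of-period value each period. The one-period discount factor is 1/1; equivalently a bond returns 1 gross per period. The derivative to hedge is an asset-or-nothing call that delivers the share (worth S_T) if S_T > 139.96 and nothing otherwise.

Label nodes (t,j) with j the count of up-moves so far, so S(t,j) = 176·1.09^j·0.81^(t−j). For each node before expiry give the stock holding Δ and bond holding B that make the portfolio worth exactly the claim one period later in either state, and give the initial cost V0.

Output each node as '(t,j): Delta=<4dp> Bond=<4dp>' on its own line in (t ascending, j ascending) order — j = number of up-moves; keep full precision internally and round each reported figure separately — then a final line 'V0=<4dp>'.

(0,0): Delta=1.7532 Bond=-144.4893
(1,0): Delta=3.8929 Bond=-449.5222
(1,1): Delta=1.0000 Bond=0.0000
V0=164.0697

Under the risk-neutral measure, an up-move has probability p* = (R−d)/(u−d) = 0.6786 and values discount at R = 1.
Payoff layer (t=2): V(2,0)=0.0000, V(2,1)=155.3904, V(2,2)=209.1056
(1,0): S=142.5600. Δ = (V_up−V_dn)/(S_up−S_dn) = (155.3904−0.0000)/(155.3904−115.4736) = 3.8929. V = [p*·155.3904 + (1−p*)·0.0000]/1 = 105.4435. B = V − Δ·S = -449.5222.
(1,1): S=191.8400. Δ = (V_up−V_dn)/(S_up−S_dn) = (209.1056−155.3904)/(209.1056−155.3904) = 1.0000. V = [p*·209.1056 + (1−p*)·155.3904]/1 = 191.8400. B = V − Δ·S = 0.0000.
(0,0): S=176.0000. Δ = (V_up−V_dn)/(S_up−S_dn) = (191.8400−105.4435)/(191.8400−142.5600) = 1.7532. V = [p*·191.8400 + (1−p*)·105.4435]/1 = 164.0697. B = V − Δ·S = -144.4893.
The time-0 hedge costs 164.0697, which is the no-arbitrage price.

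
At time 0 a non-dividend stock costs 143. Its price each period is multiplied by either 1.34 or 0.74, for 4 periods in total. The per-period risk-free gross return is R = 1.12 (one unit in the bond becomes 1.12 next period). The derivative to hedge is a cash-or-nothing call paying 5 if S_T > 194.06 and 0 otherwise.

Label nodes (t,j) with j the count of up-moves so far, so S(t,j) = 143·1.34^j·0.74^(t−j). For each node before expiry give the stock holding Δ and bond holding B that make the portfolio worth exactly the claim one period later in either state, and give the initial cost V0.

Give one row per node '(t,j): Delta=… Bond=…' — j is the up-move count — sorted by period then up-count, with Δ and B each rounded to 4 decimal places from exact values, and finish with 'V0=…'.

(0,0): Delta=0.0183 Bond=-0.9219
(1,0): Delta=0.0252 Bond=-1.7606
(1,1): Delta=0.0161 Bond=-0.6111
(2,0): Delta=0.0000 Bond=0.0000
(2,1): Delta=0.0332 Bond=-3.1135
(2,2): Delta=0.0106 Bond=0.7219
(3,0): Delta=0.0000 Bond=0.0000
(3,1): Delta=0.0000 Bond=0.0000
(3,2): Delta=0.0439 Bond=-5.5060
(3,3): Delta=0.0000 Bond=4.4643
V0=1.6952

Under the risk-neutral measure, an up-move has probability p* = (R−d)/(u−d) = 0.6333 and values discount at R = 1.12.
Payoff layer (t=4): V(4,0)=0.0000, V(4,1)=0.0000, V(4,2)=0.0000, V(4,3)=5.0000, V(4,4)=5.0000
(3,0): S=57.9470. Δ = (V_up−V_dn)/(S_up−S_dn) = (0.0000−0.0000)/(77.6490−42.8808) = 0.0000. V = [p*·0.0000 + (1−p*)·0.0000]/1.12 = 0.0000. B = V − Δ·S = 0.0000.
(3,1): S=104.9311. Δ = (V_up−V_dn)/(S_up−S_dn) = (0.0000−0.0000)/(140.6077−77.6490) = 0.0000. V = [p*·0.0000 + (1−p*)·0.0000]/1.12 = 0.0000. B = V − Δ·S = 0.0000.
(3,2): S=190.0104. Δ = (V_up−V_dn)/(S_up−S_dn) = (5.0000−0.0000)/(254.6139−140.6077) = 0.0439. V = [p*·5.0000 + (1−p*)·0.0000]/1.12 = 2.8274. B = V − Δ·S = -5.5060.
(3,3): S=344.0729. Δ = (V_up−V_dn)/(S_up−S_dn) = (5.0000−5.0000)/(461.0576−254.6139) = 0.0000. V = [p*·5.0000 + (1−p*)·5.0000]/1.12 = 4.4643. B = V − Δ·S = 4.4643.
(2,0): S=78.3068. Δ = (V_up−V_dn)/(S_up−S_dn) = (0.0000−0.0000)/(104.9311−57.9470) = 0.0000. V = [p*·0.0000 + (1−p*)·0.0000]/1.12 = 0.0000. B = V − Δ·S = 0.0000.
(2,1): S=141.7988. Δ = (V_up−V_dn)/(S_up−S_dn) = (2.8274−0.0000)/(190.0104−104.9311) = 0.0332. V = [p*·2.8274 + (1−p*)·0.0000]/1.12 = 1.5988. B = V − Δ·S = -3.1135.
(2,2): S=256.7708. Δ = (V_up−V_dn)/(S_up−S_dn) = (4.4643−2.8274)/(344.0729−190.0104) = 0.0106. V = [p*·4.4643 + (1−p*)·2.8274]/1.12 = 3.4501. B = V − Δ·S = 0.7219.
(1,0): S=105.8200. Δ = (V_up−V_dn)/(S_up−S_dn) = (1.5988−0.0000)/(141.7988−78.3068) = 0.0252. V = [p*·1.5988 + (1−p*)·0.0000]/1.12 = 0.9041. B = V − Δ·S = -1.7606.
(1,1): S=191.6200. Δ = (V_up−V_dn)/(S_up−S_dn) = (3.4501−1.5988)/(256.7708−141.7988) = 0.0161. V = [p*·3.4501 + (1−p*)·1.5988]/1.12 = 2.4744. B = V − Δ·S = -0.6111.
(0,0): S=143.0000. Δ = (V_up−V_dn)/(S_up−S_dn) = (2.4744−0.9041)/(191.6200−105.8200) = 0.0183. V = [p*·2.4744 + (1−p*)·0.9041]/1.12 = 1.6952. B = V − Δ·S = -0.9219.
Root portfolio cost Δ·143+B reproduces V0=1.6952.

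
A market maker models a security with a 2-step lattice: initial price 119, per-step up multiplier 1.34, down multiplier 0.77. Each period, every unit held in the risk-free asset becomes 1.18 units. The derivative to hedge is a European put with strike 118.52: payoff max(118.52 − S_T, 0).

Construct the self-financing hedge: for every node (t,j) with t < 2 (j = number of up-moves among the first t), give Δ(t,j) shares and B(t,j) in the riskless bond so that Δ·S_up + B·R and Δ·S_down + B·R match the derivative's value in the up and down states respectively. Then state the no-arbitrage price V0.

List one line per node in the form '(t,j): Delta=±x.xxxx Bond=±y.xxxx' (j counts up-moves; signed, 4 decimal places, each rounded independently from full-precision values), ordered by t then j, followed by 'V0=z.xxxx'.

(0,0): Delta=-0.1682 Bond=22.7318
(1,0): Delta=-0.9184 Bond=95.5590
(1,1): Delta=0.0000 Bond=0.0000
V0=2.7142

The replicating-portfolio and risk-neutral prices coincide; use p* = (1.18−0.77)/(1.34−0.77) = 0.7193 for the latter.
Terminal payoffs: V(2,0)=47.9649, V(2,1)=0.0000, V(2,2)=0.0000
Node (1,0) S=91.6300: V=(p*·0.0000+(1−p*)·47.9649)/1.18=11.4100; Δ=(0.0000−47.9649)/(122.7842−70.5551)=-0.9184; B=V−Δ·S=95.5590
Node (1,1) S=159.4600: V=(p*·0.0000+(1−p*)·0.0000)/1.18=0.0000; Δ=(0.0000−0.0000)/(213.6764−122.7842)=0.0000; B=V−Δ·S=0.0000
Node (0,0) S=119.0000: V=(p*·0.0000+(1−p*)·11.4100)/1.18=2.7142; Δ=(0.0000−11.4100)/(159.4600−91.6300)=-0.1682; B=V−Δ·S=22.7318
The time-0 hedge costs 2.7142, which is the no-arbitrage price.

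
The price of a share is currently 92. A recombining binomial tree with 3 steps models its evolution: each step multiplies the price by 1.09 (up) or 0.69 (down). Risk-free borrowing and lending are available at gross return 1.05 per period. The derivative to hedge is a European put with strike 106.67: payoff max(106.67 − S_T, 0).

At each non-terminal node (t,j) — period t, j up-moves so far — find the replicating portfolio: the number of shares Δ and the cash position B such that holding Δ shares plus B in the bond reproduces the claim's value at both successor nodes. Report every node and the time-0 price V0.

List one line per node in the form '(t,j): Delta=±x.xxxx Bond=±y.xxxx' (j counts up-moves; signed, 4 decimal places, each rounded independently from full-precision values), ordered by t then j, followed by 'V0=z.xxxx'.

(0,0): Delta=-0.7510 Bond=77.0911
(1,0): Delta=-1.0000 Bond=96.7528
(1,1): Delta=-0.7335 Bond=79.1893
(2,0): Delta=-1.0000 Bond=101.5905
(2,1): Delta=-1.0000 Bond=101.5905
(2,2): Delta=-0.7147 Bond=81.0997
V0=8.0001

The replicating-portfolio and risk-neutral prices coincide; use p* = (1.05−0.69)/(1.09−0.69) = 0.9000 for the latter.
At expiry t=3: V(3,0)=76.4472, V(3,1)=58.9267, V(3,2)=31.2494, V(3,3)=0.0000
Node (2,0) S=43.8012: V=(p*·58.9267+(1−p*)·76.4472)/1.05=57.7893; Δ=(58.9267−76.4472)/(47.7433−30.2228)=-1.0000; B=V−Δ·S=101.5905
Node (2,1) S=69.1932: V=(p*·31.2494+(1−p*)·58.9267)/1.05=32.3973; Δ=(31.2494−58.9267)/(75.4206−47.7433)=-1.0000; B=V−Δ·S=101.5905
Node (2,2) S=109.3052: V=(p*·0.0000+(1−p*)·31.2494)/1.05=2.9761; Δ=(0.0000−31.2494)/(119.1427−75.4206)=-0.7147; B=V−Δ·S=81.0997
Node (1,0) S=63.4800: V=(p*·32.3973+(1−p*)·57.7893)/1.05=33.2728; Δ=(32.3973−57.7893)/(69.1932−43.8012)=-1.0000; B=V−Δ·S=96.7528
Node (1,1) S=100.2800: V=(p*·2.9761+(1−p*)·32.3973)/1.05=5.6364; Δ=(2.9761−32.3973)/(109.3052−69.1932)=-0.7335; B=V−Δ·S=79.1893
Node (0,0) S=92.0000: V=(p*·5.6364+(1−p*)·33.2728)/1.05=8.0001; Δ=(5.6364−33.2728)/(100.2800−63.4800)=-0.7510; B=V−Δ·S=77.0911
The time-0 hedge costs 8.0001, which is the no-arbitrage price.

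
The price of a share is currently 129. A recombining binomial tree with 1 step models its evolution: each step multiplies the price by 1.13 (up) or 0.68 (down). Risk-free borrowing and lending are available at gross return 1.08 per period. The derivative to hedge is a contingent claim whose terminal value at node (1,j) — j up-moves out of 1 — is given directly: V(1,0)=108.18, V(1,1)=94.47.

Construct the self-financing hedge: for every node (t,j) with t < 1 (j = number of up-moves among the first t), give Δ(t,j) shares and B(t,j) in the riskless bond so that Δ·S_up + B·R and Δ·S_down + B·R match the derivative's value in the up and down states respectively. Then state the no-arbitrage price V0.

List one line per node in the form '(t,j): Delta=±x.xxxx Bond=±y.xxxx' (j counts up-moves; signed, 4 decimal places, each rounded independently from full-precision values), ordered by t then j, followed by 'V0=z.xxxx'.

No-arbitrage ⇒ martingale measure with p* = (R−d)/(u−d) = 0.8889.
Terminal values V(1,·): V(1,0)=108.1800, V(1,1)=94.4700
(0,0): S=129.0000. Δ = (V_up−V_dn)/(S_up−S_dn) = (94.4700−108.1800)/(145.7700−87.7200) = -0.2362. V = [p*·94.4700 + (1−p*)·108.1800]/1.08 = 88.8827. B = V − Δ·S = 119.3494.
Root portfolio cost Δ·129+B reproduces V0=88.8827.

(0,0): Delta=-0.2362 Bond=119.3494
V0=88.8827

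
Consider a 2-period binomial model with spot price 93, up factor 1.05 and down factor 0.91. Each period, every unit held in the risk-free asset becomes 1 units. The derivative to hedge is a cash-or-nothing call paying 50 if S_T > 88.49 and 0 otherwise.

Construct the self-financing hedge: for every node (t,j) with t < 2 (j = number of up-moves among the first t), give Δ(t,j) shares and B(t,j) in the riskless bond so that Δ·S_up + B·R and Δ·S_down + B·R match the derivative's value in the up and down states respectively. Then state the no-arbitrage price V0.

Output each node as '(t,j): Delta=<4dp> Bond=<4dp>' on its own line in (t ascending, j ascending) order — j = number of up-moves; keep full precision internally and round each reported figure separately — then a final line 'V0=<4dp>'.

The replicating-portfolio and risk-neutral prices coincide; use p* = (1−0.91)/(1.05−0.91) = 0.6429 for the latter.
Terminal payoffs: V(2,0)=0.0000, V(2,1)=50.0000, V(2,2)=50.0000
(1,0): S=84.6300. Δ = (V_up−V_dn)/(S_up−S_dn) = (50.0000−0.0000)/(88.8615−77.0133) = 4.2201. V = [p*·50.0000 + (1−p*)·0.0000]/1 = 32.1429. B = V − Δ·S = -325.0000.
(1,1): S=97.6500. Δ = (V_up−V_dn)/(S_up−S_dn) = (50.0000−50.0000)/(102.5325−88.8615) = 0.0000. V = [p*·50.0000 + (1−p*)·50.0000]/1 = 50.0000. B = V − Δ·S = 50.0000.
(0,0): S=93.0000. Δ = (V_up−V_dn)/(S_up−S_dn) = (50.0000−32.1429)/(97.6500−84.6300) = 1.3715. V = [p*·50.0000 + (1−p*)·32.1429]/1 = 43.6224. B = V − Δ·S = -83.9286.
Check: Δ(0,0)·S0 + B(0,0) = 43.6224 = V0.

(0,0): Delta=1.3715 Bond=-83.9286
(1,0): Delta=4.2201 Bond=-325.0000
(1,1): Delta=0.0000 Bond=50.0000
V0=43.6224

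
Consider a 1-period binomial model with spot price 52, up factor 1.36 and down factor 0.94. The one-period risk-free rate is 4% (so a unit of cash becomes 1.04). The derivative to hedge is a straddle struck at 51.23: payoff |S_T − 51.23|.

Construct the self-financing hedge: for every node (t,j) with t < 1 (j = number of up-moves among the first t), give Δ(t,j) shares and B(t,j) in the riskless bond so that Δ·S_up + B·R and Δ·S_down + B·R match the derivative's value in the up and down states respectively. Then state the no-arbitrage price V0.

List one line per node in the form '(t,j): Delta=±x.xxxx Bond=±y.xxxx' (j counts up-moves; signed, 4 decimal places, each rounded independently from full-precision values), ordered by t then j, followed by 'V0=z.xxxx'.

(0,0): Delta=0.7848 Bond=-34.6259
V0=6.1836

Under the risk-neutral measure, an up-move has probability p* = (R−d)/(u−d) = 0.2381 and values discount at R = 1.04.
At expiry t=1: V(1,0)=2.3500, V(1,1)=19.4900
(0,0): S=52.0000. Δ = (V_up−V_dn)/(S_up−S_dn) = (19.4900−2.3500)/(70.7200−48.8800) = 0.7848. V = [p*·19.4900 + (1−p*)·2.3500]/1.04 = 6.1836. B = V − Δ·S = -34.6259.
Each (Δ,B) replicates both successor values, so the strategy is self-financing and V0 is arbitrage-free.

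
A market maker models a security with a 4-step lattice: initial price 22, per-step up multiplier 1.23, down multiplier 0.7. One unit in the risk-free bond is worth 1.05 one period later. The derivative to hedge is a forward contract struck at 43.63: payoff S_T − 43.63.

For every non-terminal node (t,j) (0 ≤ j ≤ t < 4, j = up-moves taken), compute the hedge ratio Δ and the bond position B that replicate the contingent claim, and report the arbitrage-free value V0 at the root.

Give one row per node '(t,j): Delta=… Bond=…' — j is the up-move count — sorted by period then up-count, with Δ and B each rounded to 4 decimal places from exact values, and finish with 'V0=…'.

(0,0): Delta=1.0000 Bond=-35.8945
(1,0): Delta=1.0000 Bond=-37.6892
(1,1): Delta=1.0000 Bond=-37.6892
(2,0): Delta=1.0000 Bond=-39.5737
(2,1): Delta=1.0000 Bond=-39.5737
(2,2): Delta=1.0000 Bond=-39.5737
(3,0): Delta=1.0000 Bond=-41.5524
(3,1): Delta=1.0000 Bond=-41.5524
(3,2): Delta=1.0000 Bond=-41.5524
(3,3): Delta=1.0000 Bond=-41.5524
V0=-13.8945

No-arbitrage ⇒ martingale measure with p* = (R−d)/(u−d) = 0.6604.
Terminal values V(4,·): V(4,0)=-38.3478, V(4,1)=-34.3484, V(4,2)=-27.3209, V(4,3)=-14.9726, V(4,4)=6.7251
  t=3,j=0: stock 7.5460 → up 9.2816 (V=-34.3484), down 5.2822 (V=-38.3478). Price -34.0064; hedge Δ=1.0000, bond B=-41.5524.
  t=3,j=1: stock 13.2594 → up 16.3091 (V=-27.3209), down 9.2816 (V=-34.3484). Price -28.2930; hedge Δ=1.0000, bond B=-41.5524.
  t=3,j=2: stock 23.2987 → up 28.6574 (V=-14.9726), down 16.3091 (V=-27.3209). Price -18.2537; hedge Δ=1.0000, bond B=-41.5524.
  t=3,j=3: stock 40.9391 → up 50.3551 (V=6.7251), down 28.6574 (V=-14.9726). Price -0.6133; hedge Δ=1.0000, bond B=-41.5524.
  t=2,j=0: stock 10.7800 → up 13.2594 (V=-28.2930), down 7.5460 (V=-34.0064). Price -28.7937; hedge Δ=1.0000, bond B=-39.5737.
  t=2,j=1: stock 18.9420 → up 23.2987 (V=-18.2537), down 13.2594 (V=-28.2930). Price -20.6317; hedge Δ=1.0000, bond B=-39.5737.
  t=2,j=2: stock 33.2838 → up 40.9391 (V=-0.6133), down 23.2987 (V=-18.2537). Price -6.2899; hedge Δ=1.0000, bond B=-39.5737.
  t=1,j=0: stock 15.4000 → up 18.9420 (V=-20.6317), down 10.7800 (V=-28.7937). Price -22.2892; hedge Δ=1.0000, bond B=-37.6892.
  t=1,j=1: stock 27.0600 → up 33.2838 (V=-6.2899), down 18.9420 (V=-20.6317). Price -10.6292; hedge Δ=1.0000, bond B=-37.6892.
  t=0,j=0: stock 22.0000 → up 27.0600 (V=-10.6292), down 15.4000 (V=-22.2892). Price -13.8945; hedge Δ=1.0000, bond B=-35.8945.
The time-0 hedge costs -13.8945, which is the no-arbitrage price.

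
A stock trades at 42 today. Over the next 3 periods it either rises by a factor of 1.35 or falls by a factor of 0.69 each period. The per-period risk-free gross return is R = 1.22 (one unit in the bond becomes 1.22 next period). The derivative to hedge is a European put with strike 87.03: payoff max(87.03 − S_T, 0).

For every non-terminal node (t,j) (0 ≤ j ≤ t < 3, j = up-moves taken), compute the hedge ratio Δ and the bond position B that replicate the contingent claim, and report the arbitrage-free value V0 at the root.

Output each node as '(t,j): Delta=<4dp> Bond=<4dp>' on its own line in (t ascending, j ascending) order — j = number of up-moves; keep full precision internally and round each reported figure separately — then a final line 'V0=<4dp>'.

(0,0): Delta=-0.7451 Bond=41.8742
(1,0): Delta=-1.0000 Bond=58.4722
(1,1): Delta=-0.7132 Bond=49.2749
(2,0): Delta=-1.0000 Bond=71.3361
(2,1): Delta=-1.0000 Bond=71.3361
(2,2): Delta=-0.6772 Bond=57.3632
V0=10.5781

Under the risk-neutral measure, an up-move has probability p* = (R−d)/(u−d) = 0.8030 and values discount at R = 1.22.
Terminal values V(3,·): V(3,0)=73.2326, V(3,1)=60.0351, V(3,2)=34.2139, V(3,3)=0.0000
(2,0): S=19.9962. Δ = (V_up−V_dn)/(S_up−S_dn) = (60.0351−73.2326)/(26.9949−13.7974) = -1.0000. V = [p*·60.0351 + (1−p*)·73.2326]/1.22 = 51.3399. B = V − Δ·S = 71.3361.
(2,1): S=39.1230. Δ = (V_up−V_dn)/(S_up−S_dn) = (34.2139−60.0351)/(52.8160−26.9949) = -1.0000. V = [p*·34.2139 + (1−p*)·60.0351]/1.22 = 32.2131. B = V − Δ·S = 71.3361.
(2,2): S=76.5450. Δ = (V_up−V_dn)/(S_up−S_dn) = (0.0000−34.2139)/(103.3358−52.8161) = -0.6772. V = [p*·0.0000 + (1−p*)·34.2139]/1.22 = 5.5239. B = V − Δ·S = 57.3632.
(1,0): S=28.9800. Δ = (V_up−V_dn)/(S_up−S_dn) = (32.2131−51.3399)/(39.1230−19.9962) = -1.0000. V = [p*·32.2131 + (1−p*)·51.3399]/1.22 = 29.4922. B = V − Δ·S = 58.4722.
(1,1): S=56.7000. Δ = (V_up−V_dn)/(S_up−S_dn) = (5.5239−32.2131)/(76.5450−39.1230) = -0.7132. V = [p*·5.5239 + (1−p*)·32.2131]/1.22 = 8.8367. B = V − Δ·S = 49.2749.
(0,0): S=42.0000. Δ = (V_up−V_dn)/(S_up−S_dn) = (8.8367−29.4922)/(56.7000−28.9800) = -0.7451. V = [p*·8.8367 + (1−p*)·29.4922]/1.22 = 10.5781. B = V − Δ·S = 41.8742.
Self-financing check: at every node Δ·S+B equals the discounted successor values.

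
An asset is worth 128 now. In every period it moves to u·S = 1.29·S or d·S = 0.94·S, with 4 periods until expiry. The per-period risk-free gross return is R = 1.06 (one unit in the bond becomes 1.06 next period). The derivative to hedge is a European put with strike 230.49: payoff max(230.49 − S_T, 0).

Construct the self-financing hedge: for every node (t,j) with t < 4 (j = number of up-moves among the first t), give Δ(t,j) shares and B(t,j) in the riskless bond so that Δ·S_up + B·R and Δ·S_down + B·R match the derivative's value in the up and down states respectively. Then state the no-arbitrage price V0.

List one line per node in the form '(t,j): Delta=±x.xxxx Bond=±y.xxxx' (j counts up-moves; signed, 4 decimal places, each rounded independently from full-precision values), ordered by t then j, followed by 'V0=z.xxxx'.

(0,0): Delta=-0.8066 Bond=161.5064
(1,0): Delta=-0.9309 Bond=186.1549
(1,1): Delta=-0.6330 Bond=142.5272
(2,0): Delta=-1.0000 Bond=205.1353
(2,1): Delta=-0.8345 Bond=182.3528
(2,2): Delta=-0.3516 Bond=91.1368
(3,0): Delta=-1.0000 Bond=217.4434
(3,1): Delta=-1.0000 Bond=217.4434
(3,2): Delta=-0.6033 Bond=147.0077
(3,3): Delta=0.0000 Bond=0.0000
V0=58.2594

Risk-neutral probability p* = (R−d)/(u−d) = (1.06−0.94)/(1.29−0.94) = 0.3429.
Terminal values V(4,·): V(4,0)=130.5541, V(4,1)=93.3440, V(4,2)=42.2790, V(4,3)=0.0000, V(4,4)=0.0000
(3,0): S=106.3148. Δ = (V_up−V_dn)/(S_up−S_dn) = (93.3440−130.5541)/(137.1460−99.9359) = -1.0000. V = [p*·93.3440 + (1−p*)·130.5541]/1.06 = 111.1286. B = V − Δ·S = 217.4434.
(3,1): S=145.9000. Δ = (V_up−V_dn)/(S_up−S_dn) = (42.2790−93.3440)/(188.2110−137.1460) = -1.0000. V = [p*·42.2790 + (1−p*)·93.3440]/1.06 = 71.5434. B = V − Δ·S = 217.4434.
(3,2): S=200.2245. Δ = (V_up−V_dn)/(S_up−S_dn) = (0.0000−42.2790)/(258.2896−188.2110) = -0.6033. V = [p*·0.0000 + (1−p*)·42.2790]/1.06 = 26.2107. B = V − Δ·S = 147.0077.
(3,3): S=274.7762. Δ = (V_up−V_dn)/(S_up−S_dn) = (0.0000−0.0000)/(354.4613−258.2896) = 0.0000. V = [p*·0.0000 + (1−p*)·0.0000]/1.06 = 0.0000. B = V − Δ·S = 0.0000.
(2,0): S=113.1008. Δ = (V_up−V_dn)/(S_up−S_dn) = (71.5434−111.1286)/(145.9000−106.3148) = -1.0000. V = [p*·71.5434 + (1−p*)·111.1286]/1.06 = 92.0345. B = V − Δ·S = 205.1353.
(2,1): S=155.2128. Δ = (V_up−V_dn)/(S_up−S_dn) = (26.2107−71.5434)/(200.2245−145.9000) = -0.8345. V = [p*·26.2107 + (1−p*)·71.5434]/1.06 = 52.8309. B = V − Δ·S = 182.3528.
(2,2): S=213.0048. Δ = (V_up−V_dn)/(S_up−S_dn) = (0.0000−26.2107)/(274.7762−200.2245) = -0.3516. V = [p*·0.0000 + (1−p*)·26.2107]/1.06 = 16.2492. B = V − Δ·S = 91.1368.
(1,0): S=120.3200. Δ = (V_up−V_dn)/(S_up−S_dn) = (52.8309−92.0345)/(155.2128−113.1008) = -0.9309. V = [p*·52.8309 + (1−p*)·92.0345]/1.06 = 74.1446. B = V − Δ·S = 186.1549.
(1,1): S=165.1200. Δ = (V_up−V_dn)/(S_up−S_dn) = (16.2492−52.8309)/(213.0048−155.2128) = -0.6330. V = [p*·16.2492 + (1−p*)·52.8309]/1.06 = 38.0081. B = V − Δ·S = 142.5272.
(0,0): S=128.0000. Δ = (V_up−V_dn)/(S_up−S_dn) = (38.0081−74.1446)/(165.1200−120.3200) = -0.8066. V = [p*·38.0081 + (1−p*)·74.1446]/1.06 = 58.2594. B = V − Δ·S = 161.5064.
Check: Δ(0,0)·S0 + B(0,0) = 58.2594 = V0.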